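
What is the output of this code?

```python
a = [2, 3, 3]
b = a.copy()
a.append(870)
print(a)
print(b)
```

Key concept: list.copy() creates independent copy.
Step by step:
`a = [2, 3, 3]` → a = [2, 3, 3]
`b = a.copy()` → b = [2, 3, 3]
`a.append(870)` → a = [2, 3, 3, 870]
`print(a)` → prints [2, 3, 3, 870]
`print(b)` → prints [2, 3, 3]

Answer:
[2, 3, 3, 870]
[2, 3, 3]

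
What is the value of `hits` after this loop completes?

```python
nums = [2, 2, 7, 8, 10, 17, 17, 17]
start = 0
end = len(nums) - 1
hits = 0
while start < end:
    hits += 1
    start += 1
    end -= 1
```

Iterations until pointers meet (list length 8)
`hits` takes the values: 0 → 1 → 2 → 3 → 4

Answer: 4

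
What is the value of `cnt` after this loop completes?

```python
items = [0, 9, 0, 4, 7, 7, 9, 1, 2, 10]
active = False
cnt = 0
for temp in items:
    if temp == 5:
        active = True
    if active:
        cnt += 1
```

Count elements after first 5 in [0, 9, 0, 4, 7, 7, 9, 1, 2, 10]
`cnt` takes the values: 0

Answer: 0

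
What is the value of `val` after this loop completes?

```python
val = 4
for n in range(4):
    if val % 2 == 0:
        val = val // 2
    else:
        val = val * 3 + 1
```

Collatz-style transformation from 4
`val` takes the values: 4 → 2 → 1 → 4 → 2

Answer: 2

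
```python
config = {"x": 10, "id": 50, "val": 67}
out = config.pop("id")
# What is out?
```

Trace:
`config = {"x": 10, "id": 50, "val": 67}` → config = {'x': 10, 'id': 50, 'val': 67}
`out = config.pop("id")` → config = {'x': 10, 'val': 67}; out = 50
So out = 50

Answer: 50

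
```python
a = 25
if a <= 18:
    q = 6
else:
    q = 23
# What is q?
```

Trace:
`a = 25` → a = 25
`if a <= 18: ...` → a <= 18 is False, take else branch → q = 23
So q = 23

Answer: 23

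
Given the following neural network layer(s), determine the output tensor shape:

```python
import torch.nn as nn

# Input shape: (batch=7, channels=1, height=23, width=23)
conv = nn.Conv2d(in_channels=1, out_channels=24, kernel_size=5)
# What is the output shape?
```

Input: (7, 1, 23, 23) -> Output: (7, 24, 19, 19)

Answer: (7, 24, 19, 19)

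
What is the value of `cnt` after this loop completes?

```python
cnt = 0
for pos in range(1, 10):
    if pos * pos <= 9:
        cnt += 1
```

Count numbers where pos² ≤ 9
`cnt` takes the values: 0 → 1 → 2 → 3

Answer: 3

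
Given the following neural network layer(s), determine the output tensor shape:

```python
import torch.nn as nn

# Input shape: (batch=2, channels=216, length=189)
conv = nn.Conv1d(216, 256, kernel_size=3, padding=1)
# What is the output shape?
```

Input: (2, 216, 189) -> Output: (2, 256, 189)

Answer: (2, 256, 189)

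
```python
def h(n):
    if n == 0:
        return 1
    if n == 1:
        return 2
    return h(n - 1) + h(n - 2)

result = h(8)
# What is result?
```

Build up from base cases: h(0)=1, h(1)=2, h(2)=3, h(3)=5, h(4)=8, h(5)=13, h(6)=21, ..., h(8)=55

Answer: 55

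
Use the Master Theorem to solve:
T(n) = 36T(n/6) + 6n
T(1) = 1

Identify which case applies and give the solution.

a=36, b=6, f(n)=6n. log_6(36) = 2. Since c=1 < 2, Case 1 applies: T(n) = Θ(n^log_b(a)) = O(n^2).

Answer: O(n^2) - Case 1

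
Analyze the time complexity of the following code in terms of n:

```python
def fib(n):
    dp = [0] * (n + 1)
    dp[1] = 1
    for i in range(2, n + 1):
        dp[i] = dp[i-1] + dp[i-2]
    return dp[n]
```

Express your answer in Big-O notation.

This is Dynamic programming Fibonacci. Time complexity: O(n).

Answer: O(n)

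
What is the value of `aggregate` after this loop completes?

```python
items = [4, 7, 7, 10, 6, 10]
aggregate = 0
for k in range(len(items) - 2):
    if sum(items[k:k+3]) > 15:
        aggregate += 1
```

Count windows with sum > 15
`aggregate` takes the values: 0 → 1 → 2 → 3 → 4

Answer: 4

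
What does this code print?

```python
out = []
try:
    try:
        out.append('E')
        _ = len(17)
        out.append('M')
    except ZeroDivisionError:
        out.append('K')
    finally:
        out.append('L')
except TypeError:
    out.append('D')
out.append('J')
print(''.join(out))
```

Execution trace: 'E' (try body) → 'L' (finally) → 'D' (outer except TypeError) → 'J' (after the try/except). Output: ELDJ

Answer: ELDJ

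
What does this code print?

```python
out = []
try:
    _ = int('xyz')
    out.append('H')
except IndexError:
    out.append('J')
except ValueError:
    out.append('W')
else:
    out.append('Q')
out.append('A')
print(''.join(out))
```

Execution trace: 'W' (except ValueError) → 'A' (after the try/except). Output: WA

Answer: WA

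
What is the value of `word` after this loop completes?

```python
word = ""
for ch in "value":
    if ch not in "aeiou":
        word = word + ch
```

Remove vowels from 'value'
`word` takes the values: "" → "v" → "vl"

Answer: "vl"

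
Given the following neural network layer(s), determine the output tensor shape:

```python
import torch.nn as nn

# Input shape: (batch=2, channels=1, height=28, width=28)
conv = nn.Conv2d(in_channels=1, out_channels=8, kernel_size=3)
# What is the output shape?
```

Input: (2, 1, 28, 28) -> Output: (2, 8, 26, 26)

Answer: (2, 8, 26, 26)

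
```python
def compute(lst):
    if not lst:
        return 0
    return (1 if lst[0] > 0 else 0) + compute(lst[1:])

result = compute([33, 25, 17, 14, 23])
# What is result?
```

Count of positive elements in [33, 25, 17, 14, 23] = 5

Answer: 5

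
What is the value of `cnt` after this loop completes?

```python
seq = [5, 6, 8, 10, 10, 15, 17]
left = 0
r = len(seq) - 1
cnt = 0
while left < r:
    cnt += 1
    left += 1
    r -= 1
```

Iterations until pointers meet (list length 7)
`cnt` takes the values: 0 → 1 → 2 → 3

Answer: 3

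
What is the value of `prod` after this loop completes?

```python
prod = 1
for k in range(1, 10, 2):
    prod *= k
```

Product of 1, 3, 5, ... up to 9
`prod` takes the values: 1 → 3 → 15 → 105 → 945

Answer: 945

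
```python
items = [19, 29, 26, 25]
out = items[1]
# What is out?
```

Trace:
`items = [19, 29, 26, 25]` → items = [19, 29, 26, 25]
`out = items[1]` → out = 29
So out = 29

Answer: 29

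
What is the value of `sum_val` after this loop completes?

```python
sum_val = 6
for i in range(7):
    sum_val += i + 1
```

Start at 6, add 1 to 7 = 34
`sum_val` takes the values: 6 → 7 → 9 → 12 → 16 → 21 → 27 → 34

Answer: 34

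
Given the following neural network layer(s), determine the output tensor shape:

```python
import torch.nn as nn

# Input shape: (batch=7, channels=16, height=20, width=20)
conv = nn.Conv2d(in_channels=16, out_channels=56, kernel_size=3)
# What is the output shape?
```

Input: (7, 16, 20, 20) -> Output: (7, 56, 18, 18)

Answer: (7, 56, 18, 18)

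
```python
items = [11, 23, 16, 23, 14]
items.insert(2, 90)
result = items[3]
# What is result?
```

Trace:
`items = [11, 23, 16, 23, 14]` → items = [11, 23, 16, 23, 14]
`items.insert(2, 90)` → items = [11, 23, 90, 16, 23, 14]
`result = items[3]` → result = 16
So result = 16

Answer: 16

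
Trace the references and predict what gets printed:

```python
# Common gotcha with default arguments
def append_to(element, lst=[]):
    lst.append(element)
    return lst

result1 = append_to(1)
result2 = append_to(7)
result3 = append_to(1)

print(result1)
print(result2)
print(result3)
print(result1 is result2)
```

Key concept: mutable default argument gotcha.
Step by step:
`result1 = append_to(1)` → result1 = [1]
`result2 = append_to(7)` → result1 = [1, 7] (same object as result2); result2 = [1, 7] (same object as result1)
`result3 = append_to(1)` → result1 = [1, 7, 1] (same object as result2, result3); result2 = [1, 7, 1] (same object as result1, result3); result3 = [1, 7, 1] (same object as result1, result2)
`print(result1)` → prints [1, 7, 1]
`print(result2)` → prints [1, 7, 1]
`print(result3)` → prints [1, 7, 1]
`print(result1 is result2)` → prints True

Answer:
[1, 7, 1]
[1, 7, 1]
[1, 7, 1]
True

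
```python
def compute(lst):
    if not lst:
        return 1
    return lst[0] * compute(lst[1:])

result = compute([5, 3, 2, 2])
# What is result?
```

Product over [5, 3, 2, 2] = 5 * 3 * 2 * 2 = 60

Answer: 60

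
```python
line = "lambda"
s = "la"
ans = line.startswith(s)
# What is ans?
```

Trace:
`line = "lambda"` → line = 'lambda'
`s = "la"` → s = 'la'
`ans = line.startswith(s)` → ans = True
So ans = True

Answer: True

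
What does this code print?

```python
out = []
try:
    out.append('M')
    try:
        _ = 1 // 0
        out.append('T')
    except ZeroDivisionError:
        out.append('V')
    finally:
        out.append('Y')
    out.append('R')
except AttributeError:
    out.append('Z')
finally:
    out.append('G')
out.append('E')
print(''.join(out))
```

Execution trace: 'M' (try body) → 'V' (inner except ZeroDivisionError) → 'Y' (inner finally) → 'R' (try body, no exception) → 'G' (finally) → 'E' (after the try/except). Output: MVYRGE

Answer: MVYRGE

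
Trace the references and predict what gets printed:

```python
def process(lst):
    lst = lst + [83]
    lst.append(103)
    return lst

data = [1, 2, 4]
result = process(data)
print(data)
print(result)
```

Key concept: rebinding parameter vs mutation.
Step by step:
`data = [1, 2, 4]` → data = [1, 2, 4]
`result = process(data)` → result = [1, 2, 4, 83, 103]
`print(data)` → prints [1, 2, 4]
`print(result)` → prints [1, 2, 4, 83, 103]

Answer:
[1, 2, 4]
[1, 2, 4, 83, 103]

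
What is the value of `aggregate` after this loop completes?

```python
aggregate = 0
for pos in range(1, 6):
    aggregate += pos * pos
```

Sum of squares 1² to 5² = 55
`aggregate` takes the values: 0 → 1 → 5 → 14 → 30 → 55

Answer: 55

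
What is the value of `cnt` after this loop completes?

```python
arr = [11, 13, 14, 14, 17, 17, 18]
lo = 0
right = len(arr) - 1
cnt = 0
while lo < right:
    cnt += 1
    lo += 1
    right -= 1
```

Iterations until pointers meet (list length 7)
`cnt` takes the values: 0 → 1 → 2 → 3

Answer: 3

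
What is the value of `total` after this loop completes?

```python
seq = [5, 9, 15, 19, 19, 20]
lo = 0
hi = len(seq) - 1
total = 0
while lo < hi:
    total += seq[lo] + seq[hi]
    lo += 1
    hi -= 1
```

Sum of pairs from ends
`total` takes the values: 0 → 25 → 53 → 87

Answer: 87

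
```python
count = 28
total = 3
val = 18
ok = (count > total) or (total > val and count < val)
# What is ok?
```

Trace:
`count = 28` → count = 28
`total = 3` → total = 3
`val = 18` → val = 18
`ok = (count > total) or (total > val and count < val)` → ok = True
So ok = True

Answer: True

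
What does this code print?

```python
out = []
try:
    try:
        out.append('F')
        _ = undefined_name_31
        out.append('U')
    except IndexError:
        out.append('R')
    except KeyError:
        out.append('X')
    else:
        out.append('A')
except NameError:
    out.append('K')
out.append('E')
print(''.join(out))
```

Execution trace: 'F' (try body) → 'K' (outer except NameError) → 'E' (after the try/except). Output: FKE

Answer: FKE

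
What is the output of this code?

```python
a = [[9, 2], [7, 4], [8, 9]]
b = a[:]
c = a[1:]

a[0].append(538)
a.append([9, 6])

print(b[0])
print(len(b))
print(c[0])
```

Key concept: slice with nested mutation.
Step by step:
`a = [[9, 2], [7, 4], [8, 9]]` → a = [[9, 2], [7, 4], [8, 9]]
`b = a[:]` → b = [[9, 2], [7, 4], [8, 9]]
`c = a[1:]` → c = [[7, 4], [8, 9]]
`a[0].append(538)` → a = [[9, 2, 538], [7, 4], [8, 9]]; b = [[9, 2, 538], [7, 4], [8, 9]]
`a.append([9, 6])` → a = [[9, 2, 538], [7, 4], [8, 9], [9, 6]]
`print(b[0])` → prints [9, 2, 538]
`print(len(b))` → prints 3
`print(c[0])` → prints [7, 4]

Answer:
[9, 2, 538]
3
[7, 4]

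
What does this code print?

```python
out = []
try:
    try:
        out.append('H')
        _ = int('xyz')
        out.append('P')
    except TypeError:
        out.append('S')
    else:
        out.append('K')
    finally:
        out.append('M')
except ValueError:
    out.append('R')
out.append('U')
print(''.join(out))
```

Execution trace: 'H' (try body) → 'M' (finally) → 'R' (outer except ValueError) → 'U' (after the try/except). Output: HMRU

Answer: HMRU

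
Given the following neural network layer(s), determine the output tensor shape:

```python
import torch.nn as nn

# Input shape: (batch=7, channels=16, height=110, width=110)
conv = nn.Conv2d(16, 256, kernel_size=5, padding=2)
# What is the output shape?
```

Input: (7, 16, 110, 110) -> Output: (7, 256, 110, 110)

Answer: (7, 256, 110, 110)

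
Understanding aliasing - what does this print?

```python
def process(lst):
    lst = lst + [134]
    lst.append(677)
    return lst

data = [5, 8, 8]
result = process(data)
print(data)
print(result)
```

Key concept: rebinding parameter vs mutation.
Step by step:
`data = [5, 8, 8]` → data = [5, 8, 8]
`result = process(data)` → result = [5, 8, 8, 134, 677]
`print(data)` → prints [5, 8, 8]
`print(result)` → prints [5, 8, 8, 134, 677]

Answer:
[5, 8, 8]
[5, 8, 8, 134, 677]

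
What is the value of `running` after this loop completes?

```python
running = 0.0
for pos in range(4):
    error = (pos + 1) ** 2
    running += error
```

Sum of squared losses 1² + 2² + ... + 4²
`running` takes the values: 0.0 → 1.0 → 5.0 → 14.0 → 30.0

Answer: 30.0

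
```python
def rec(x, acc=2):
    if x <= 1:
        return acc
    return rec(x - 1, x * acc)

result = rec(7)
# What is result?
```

Accumulator trace (n, acc): (7, 2) -> (6, 14) -> (5, 84) -> (4, 420) -> (3, 1680) -> (2, 5040) -> (1, 10080) -> return 10080

Answer: 10080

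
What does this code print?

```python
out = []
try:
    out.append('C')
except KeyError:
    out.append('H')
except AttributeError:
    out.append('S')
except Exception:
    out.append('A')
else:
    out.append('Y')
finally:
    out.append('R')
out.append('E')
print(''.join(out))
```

Execution trace: 'C' (try body, no exception) → 'Y' (else) → 'R' (finally) → 'E' (after the try/except). Output: CYRE

Answer: CYRE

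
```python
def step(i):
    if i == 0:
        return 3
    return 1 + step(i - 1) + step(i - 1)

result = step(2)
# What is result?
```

step(i) = 1 + 2·step(i-1), step(0)=3. Closed form: (3+1)·2^2 - 1 = 15.

Answer: 15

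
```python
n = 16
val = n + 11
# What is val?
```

Trace:
`n = 16` → n = 16
`val = n + 11` → val = 27
So val = 27

Answer: 27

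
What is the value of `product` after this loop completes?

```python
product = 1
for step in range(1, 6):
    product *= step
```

5! = 120
`product` takes the values: 1 → 2 → 6 → 24 → 120

Answer: 120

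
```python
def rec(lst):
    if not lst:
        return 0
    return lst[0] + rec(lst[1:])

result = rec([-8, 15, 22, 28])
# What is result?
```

(-8) + 15 + 22 + 28 + 0 = 57

Answer: 57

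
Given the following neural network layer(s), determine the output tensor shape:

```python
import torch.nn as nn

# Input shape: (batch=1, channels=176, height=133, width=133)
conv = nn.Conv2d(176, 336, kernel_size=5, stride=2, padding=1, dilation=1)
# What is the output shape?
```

Input: (1, 176, 133, 133) -> Output: (1, 336, 66, 66)

Answer: (1, 336, 66, 66)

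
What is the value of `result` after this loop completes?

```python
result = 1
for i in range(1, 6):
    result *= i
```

5! = 120
`result` takes the values: 1 → 2 → 6 → 24 → 120

Answer: 120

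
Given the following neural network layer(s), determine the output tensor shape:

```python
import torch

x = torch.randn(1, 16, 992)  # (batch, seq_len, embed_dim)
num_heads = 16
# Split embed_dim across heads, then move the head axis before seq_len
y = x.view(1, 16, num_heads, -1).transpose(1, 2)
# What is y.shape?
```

Input: (1, 16, 992) -> head_dim = 992 // 16 = 62; after view: (1, 16, 16, 62) -> after transpose(1, 2): (1, 16, 16, 62) -> Output: (1, 16, 16, 62)

Answer: (1, 16, 16, 62)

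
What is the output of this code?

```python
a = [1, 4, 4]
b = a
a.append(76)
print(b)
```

Key concept: basic list aliasing.
Step by step:
`a = [1, 4, 4]` → a = [1, 4, 4]
`b = a` → b = [1, 4, 4] (same object as a)
`a.append(76)` → a = [1, 4, 4, 76] (same object as b); b = [1, 4, 4, 76] (same object as a)
`print(b)` → prints [1, 4, 4, 76]

Answer: [1, 4, 4, 76]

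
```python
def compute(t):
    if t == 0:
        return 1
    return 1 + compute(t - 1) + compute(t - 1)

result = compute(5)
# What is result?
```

compute(t) = 1 + 2·compute(t-1), compute(0)=1. Closed form: (1+1)·2^5 - 1 = 63.

Answer: 63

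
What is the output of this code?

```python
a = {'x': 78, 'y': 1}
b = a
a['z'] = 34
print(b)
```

Key concept: dict aliasing.
Step by step:
`a = {'x': 78, 'y': 1}` → a = {'x': 78, 'y': 1}
`b = a` → b = {'x': 78, 'y': 1} (same object as a)
`a['z'] = 34` → a = {'x': 78, 'y': 1, 'z': 34} (same object as b); b = {'x': 78, 'y': 1, 'z': 34} (same object as a)
`print(b)` → prints {'x': 78, 'y': 1, 'z': 34}

Answer: {'x': 78, 'y': 1, 'z': 34}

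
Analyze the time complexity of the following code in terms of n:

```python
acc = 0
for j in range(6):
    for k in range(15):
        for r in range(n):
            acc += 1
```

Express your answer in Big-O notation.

Each loop level contributes: 1 × 1 × n. Multiplying the contributions gives O(n).

Answer: O(n)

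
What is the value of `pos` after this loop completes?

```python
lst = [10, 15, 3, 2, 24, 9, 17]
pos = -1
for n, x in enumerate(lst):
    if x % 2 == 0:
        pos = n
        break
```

First even number index in [10, 15, 3, 2, 24, 9, 17]
`pos` takes the values: -1 → 0

Answer: 0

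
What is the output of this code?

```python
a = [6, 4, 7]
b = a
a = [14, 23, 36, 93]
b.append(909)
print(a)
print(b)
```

Key concept: rebinding vs mutation: a is rebound to a new list, b still points at the original.
Step by step:
`a = [6, 4, 7]` → a = [6, 4, 7]
`b = a` → b = [6, 4, 7] (same object as a)
`a = [14, 23, 36, 93]` → a = [14, 23, 36, 93]
`b.append(909)` → b = [6, 4, 7, 909]
`print(a)` → prints [14, 23, 36, 93]
`print(b)` → prints [6, 4, 7, 909]

Answer:
[14, 23, 36, 93]
[6, 4, 7, 909]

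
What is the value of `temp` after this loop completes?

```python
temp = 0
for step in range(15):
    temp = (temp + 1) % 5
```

Increment mod 5, 15 times = 0
`temp` takes the values: 0 → 1 → 2 → 3 → 4 → 0 → 1 → 2 → 3 → 4 → 0 → 1 → 2 → 3 → 4 → 0

Answer: 0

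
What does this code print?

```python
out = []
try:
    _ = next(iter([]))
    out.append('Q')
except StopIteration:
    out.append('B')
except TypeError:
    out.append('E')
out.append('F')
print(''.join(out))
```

Execution trace: 'B' (except StopIteration) → 'F' (after the try/except). Output: BF

Answer: BF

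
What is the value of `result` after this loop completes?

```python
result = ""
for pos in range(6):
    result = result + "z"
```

Repeat 'z' 6 times
`result` takes the values: "" → "z" → "zz" → "zzz" → "zzzz" → "zzzzz" → "zzzzzz"

Answer: "zzzzzz"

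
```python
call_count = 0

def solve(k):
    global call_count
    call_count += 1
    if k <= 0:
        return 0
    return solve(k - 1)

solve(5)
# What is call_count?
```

Linear recursion stepping by 1: 6 calls from k=5 down to ≤0.

Answer: 6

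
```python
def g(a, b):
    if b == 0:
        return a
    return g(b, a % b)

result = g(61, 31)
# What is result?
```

g(61, 31) -> g(31, 30) -> g(30, 1) -> g(1, 0) -> 1

Answer: 1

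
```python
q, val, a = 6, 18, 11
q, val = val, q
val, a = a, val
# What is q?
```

Trace:
`q, val, a = 6, 18, 11` → q = 6; val = 18; a = 11
`q, val = val, q` → q = 18; val = 6
`val, a = a, val` → val = 11; a = 6
So q = 18

Answer: 18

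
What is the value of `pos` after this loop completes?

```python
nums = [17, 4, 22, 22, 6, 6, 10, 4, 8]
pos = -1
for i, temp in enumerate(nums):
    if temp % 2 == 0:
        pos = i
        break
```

First even number index in [17, 4, 22, 22, 6, 6, 10, 4, 8]
`pos` takes the values: -1 → 1

Answer: 1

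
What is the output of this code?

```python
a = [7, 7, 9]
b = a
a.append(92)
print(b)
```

Key concept: basic list aliasing.
Step by step:
`a = [7, 7, 9]` → a = [7, 7, 9]
`b = a` → b = [7, 7, 9] (same object as a)
`a.append(92)` → a = [7, 7, 9, 92] (same object as b); b = [7, 7, 9, 92] (same object as a)
`print(b)` → prints [7, 7, 9, 92]

Answer: [7, 7, 9, 92]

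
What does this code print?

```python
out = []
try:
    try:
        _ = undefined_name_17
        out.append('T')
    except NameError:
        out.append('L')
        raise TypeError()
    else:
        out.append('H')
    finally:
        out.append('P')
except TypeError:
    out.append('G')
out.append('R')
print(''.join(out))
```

Execution trace: 'L' (inner except NameError) → 'P' (inner finally) → 'G' (outer except TypeError) → 'R' (after the try/except). Output: LPGR

Answer: LPGR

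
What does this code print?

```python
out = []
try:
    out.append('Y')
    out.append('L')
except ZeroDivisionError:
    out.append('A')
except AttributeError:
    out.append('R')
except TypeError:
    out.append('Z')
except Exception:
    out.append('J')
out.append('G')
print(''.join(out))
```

Execution trace: 'Y' (try body) → 'L' (try body, no exception) → 'G' (after the try/except). Output: YLG

Answer: YLG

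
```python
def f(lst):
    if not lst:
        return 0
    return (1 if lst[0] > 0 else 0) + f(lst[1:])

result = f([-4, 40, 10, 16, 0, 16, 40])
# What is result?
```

Count of positive elements in [-4, 40, 10, 16, 0, 16, 40] = 5

Answer: 5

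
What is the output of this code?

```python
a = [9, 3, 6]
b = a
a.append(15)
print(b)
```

Key concept: basic list aliasing.
Step by step:
`a = [9, 3, 6]` → a = [9, 3, 6]
`b = a` → b = [9, 3, 6] (same object as a)
`a.append(15)` → a = [9, 3, 6, 15] (same object as b); b = [9, 3, 6, 15] (same object as a)
`print(b)` → prints [9, 3, 6, 15]

Answer: [9, 3, 6, 15]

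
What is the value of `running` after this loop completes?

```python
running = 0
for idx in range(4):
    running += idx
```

Sum of 0 to 3 = 6
`running` takes the values: 0 → 1 → 3 → 6

Answer: 6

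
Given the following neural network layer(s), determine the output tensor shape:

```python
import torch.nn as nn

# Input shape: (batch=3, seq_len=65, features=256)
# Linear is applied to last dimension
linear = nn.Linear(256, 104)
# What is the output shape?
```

Input: (3, 65, 256) -> Output: (3, 65, 104)

Answer: (3, 65, 104)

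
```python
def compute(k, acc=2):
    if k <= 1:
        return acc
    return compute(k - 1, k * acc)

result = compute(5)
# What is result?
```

Accumulator trace (n, acc): (5, 2) -> (4, 10) -> (3, 40) -> (2, 120) -> (1, 240) -> return 240

Answer: 240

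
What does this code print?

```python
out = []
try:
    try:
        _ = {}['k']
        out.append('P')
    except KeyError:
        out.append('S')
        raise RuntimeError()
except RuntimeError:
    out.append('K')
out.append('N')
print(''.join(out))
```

Execution trace: 'S' (inner except KeyError) → 'K' (outer except RuntimeError) → 'N' (after the try/except). Output: SKN

Answer: SKN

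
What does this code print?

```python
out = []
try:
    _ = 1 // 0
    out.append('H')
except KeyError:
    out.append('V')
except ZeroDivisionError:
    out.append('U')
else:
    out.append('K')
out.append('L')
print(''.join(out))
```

Execution trace: 'U' (except ZeroDivisionError) → 'L' (after the try/except). Output: UL

Answer: UL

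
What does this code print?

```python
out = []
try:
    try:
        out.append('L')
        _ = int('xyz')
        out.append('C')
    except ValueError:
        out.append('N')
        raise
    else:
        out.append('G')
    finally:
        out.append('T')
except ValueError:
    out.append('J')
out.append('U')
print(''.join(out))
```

Execution trace: 'L' (inner try body) → 'N' (inner except ValueError) → 'T' (inner finally) → 'J' (outer except ValueError) → 'U' (after the try/except). Output: LNTJU

Answer: LNTJU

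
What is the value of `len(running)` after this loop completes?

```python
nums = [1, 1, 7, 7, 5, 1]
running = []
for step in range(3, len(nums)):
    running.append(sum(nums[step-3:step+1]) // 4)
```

Number of 4-element averages
`running` takes the values: [] → [4] → [4, 5] → [4, 5, 5]
So `len(running)` = 3

Answer: 3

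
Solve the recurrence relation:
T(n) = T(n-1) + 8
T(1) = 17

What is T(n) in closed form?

Unrolling: T(n) = T(1) + 8·(n-1) = 17 + 8(n-1) = 8n + 9.

Answer: T(n) = 8n + 9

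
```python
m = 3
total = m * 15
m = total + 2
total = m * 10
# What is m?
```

Trace:
`m = 3` → m = 3
`total = m * 15` → total = 45
`m = total + 2` → m = 47
`total = m * 10` → total = 470
So m = 47

Answer: 47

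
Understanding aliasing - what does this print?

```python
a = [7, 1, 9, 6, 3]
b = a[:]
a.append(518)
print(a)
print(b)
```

Key concept: slice [:] creates copy.
Step by step:
`a = [7, 1, 9, 6, 3]` → a = [7, 1, 9, 6, 3]
`b = a[:]` → b = [7, 1, 9, 6, 3]
`a.append(518)` → a = [7, 1, 9, 6, 3, 518]
`print(a)` → prints [7, 1, 9, 6, 3, 518]
`print(b)` → prints [7, 1, 9, 6, 3]

Answer:
[7, 1, 9, 6, 3, 518]
[7, 1, 9, 6, 3]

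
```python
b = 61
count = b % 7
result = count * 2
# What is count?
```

Trace:
`b = 61` → b = 61
`count = b % 7` → count = 5
`result = count * 2` → result = 10
So count = 5

Answer: 5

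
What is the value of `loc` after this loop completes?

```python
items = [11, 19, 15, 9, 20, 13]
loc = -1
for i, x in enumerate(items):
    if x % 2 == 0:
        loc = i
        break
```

First even number index in [11, 19, 15, 9, 20, 13]
`loc` takes the values: -1 → 4

Answer: 4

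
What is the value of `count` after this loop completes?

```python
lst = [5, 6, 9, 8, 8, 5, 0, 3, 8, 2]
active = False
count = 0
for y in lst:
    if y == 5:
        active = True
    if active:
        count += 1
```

Count elements after first 5 in [5, 6, 9, 8, 8, 5, 0, 3, 8, 2]
`count` takes the values: 0 → 1 → 2 → 3 → 4 → 5 → 6 → 7 → 8 → 9 → 10

Answer: 10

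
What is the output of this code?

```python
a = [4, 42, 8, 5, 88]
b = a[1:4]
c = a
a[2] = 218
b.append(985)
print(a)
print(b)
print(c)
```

Key concept: slice vs alias.
Step by step:
`a = [4, 42, 8, 5, 88]` → a = [4, 42, 8, 5, 88]
`b = a[1:4]` → b = [42, 8, 5]
`c = a` → c = [4, 42, 8, 5, 88] (same object as a)
`a[2] = 218` → a = [4, 42, 218, 5, 88] (same object as c); c = [4, 42, 218, 5, 88] (same object as a)
`b.append(985)` → b = [42, 8, 5, 985]
`print(a)` → prints [4, 42, 218, 5, 88]
`print(b)` → prints [42, 8, 5, 985]
`print(c)` → prints [4, 42, 218, 5, 88]

Answer:
[4, 42, 218, 5, 88]
[42, 8, 5, 985]
[4, 42, 218, 5, 88]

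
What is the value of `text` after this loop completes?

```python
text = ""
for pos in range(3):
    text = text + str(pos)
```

Concatenate digits 0 to 2
`text` takes the values: "" → "0" → "01" → "012"

Answer: "012"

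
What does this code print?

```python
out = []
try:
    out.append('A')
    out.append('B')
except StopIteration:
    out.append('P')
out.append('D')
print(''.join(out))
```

Execution trace: 'A' (try body) → 'B' (try body, no exception) → 'D' (after the try/except). Output: ABD

Answer: ABD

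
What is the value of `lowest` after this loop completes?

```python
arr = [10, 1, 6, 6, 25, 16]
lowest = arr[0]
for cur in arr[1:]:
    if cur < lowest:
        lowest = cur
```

Minimum of [10, 1, 6, 6, 25, 16]
`lowest` takes the values: 10 → 1

Answer: 1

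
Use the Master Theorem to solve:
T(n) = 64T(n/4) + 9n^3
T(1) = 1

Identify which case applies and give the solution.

a=64, b=4, f(n)=9n^3. log_4(64) = 3. Since c=3 = 3, Case 2 applies: T(n) = Θ(n^log_b(a) · log n) = O(n^3 log n).

Answer: O(n^3 log n) - Case 2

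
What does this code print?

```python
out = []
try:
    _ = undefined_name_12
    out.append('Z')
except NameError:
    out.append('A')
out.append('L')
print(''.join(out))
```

Execution trace: 'A' (except NameError) → 'L' (after the try/except). Output: AL

Answer: AL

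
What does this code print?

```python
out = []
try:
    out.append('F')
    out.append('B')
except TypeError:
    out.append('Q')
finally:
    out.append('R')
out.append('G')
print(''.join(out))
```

Execution trace: 'F' (try body) → 'B' (try body, no exception) → 'R' (finally) → 'G' (after the try/except). Output: FBRG

Answer: FBRG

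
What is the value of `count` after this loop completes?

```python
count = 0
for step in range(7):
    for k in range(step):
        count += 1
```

Triangle number: 0+1+2+...+6
`count` takes the values: 0 → 1 → 2 → 3 → 4 → 5 → 6 → 7 → 8 → 9 → 10 → 11 → 12 → 13 → 14 → 15 → 16 → 17 → 18 → 19 → 20 → 21

Answer: 21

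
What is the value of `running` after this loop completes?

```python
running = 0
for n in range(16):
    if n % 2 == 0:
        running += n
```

Sum of even numbers 0 to 15
`running` takes the values: 0 → 2 → 6 → 12 → 20 → 30 → 42 → 56

Answer: 56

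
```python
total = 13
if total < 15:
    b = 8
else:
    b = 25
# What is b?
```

Trace:
`total = 13` → total = 13
`if total < 15: ...` → total < 15 is True → b = 8
So b = 8

Answer: 8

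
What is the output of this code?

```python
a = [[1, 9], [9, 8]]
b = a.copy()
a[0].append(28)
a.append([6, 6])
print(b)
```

Key concept: shallow copy with nested lists.
Step by step:
`a = [[1, 9], [9, 8]]` → a = [[1, 9], [9, 8]]
`b = a.copy()` → b = [[1, 9], [9, 8]]
`a[0].append(28)` → a = [[1, 9, 28], [9, 8]]; b = [[1, 9, 28], [9, 8]]
`a.append([6, 6])` → a = [[1, 9, 28], [9, 8], [6, 6]]
`print(b)` → prints [[1, 9, 28], [9, 8]]

Answer: [[1, 9, 28], [9, 8]]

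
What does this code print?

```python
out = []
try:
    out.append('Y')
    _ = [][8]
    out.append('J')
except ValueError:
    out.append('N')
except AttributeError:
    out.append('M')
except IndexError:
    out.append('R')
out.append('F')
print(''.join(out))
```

Execution trace: 'Y' (try body) → 'R' (except IndexError) → 'F' (after the try/except). Output: YRF

Answer: YRF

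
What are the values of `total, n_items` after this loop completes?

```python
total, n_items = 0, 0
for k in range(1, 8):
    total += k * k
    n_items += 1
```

Sum of squares and count
`total, n_items` takes the values: (0, 0) → (1, 0) → (1, 1) → (5, 1) → (5, 2) → (14, 2) → (14, 3) → (30, 3) → (30, 4) → (55, 4) → (55, 5) → (91, 5) → (91, 6) → (140, 6) → (140, 7)

Answer: 140, 7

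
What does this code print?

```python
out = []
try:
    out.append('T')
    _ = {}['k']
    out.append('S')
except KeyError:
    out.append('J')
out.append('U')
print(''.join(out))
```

Execution trace: 'T' (try body) → 'J' (except KeyError) → 'U' (after the try/except). Output: TJU

Answer: TJU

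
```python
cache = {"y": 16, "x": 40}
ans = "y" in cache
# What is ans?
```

Trace:
`cache = {"y": 16, "x": 40}` → cache = {'y': 16, 'x': 40}
`ans = "y" in cache` → ans = True
So ans = True

Answer: True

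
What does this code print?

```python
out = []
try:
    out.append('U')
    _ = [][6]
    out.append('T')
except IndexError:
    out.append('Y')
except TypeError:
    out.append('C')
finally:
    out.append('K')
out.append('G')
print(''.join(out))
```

Execution trace: 'U' (try body) → 'Y' (except IndexError) → 'K' (finally) → 'G' (after the try/except). Output: UYKG

Answer: UYKG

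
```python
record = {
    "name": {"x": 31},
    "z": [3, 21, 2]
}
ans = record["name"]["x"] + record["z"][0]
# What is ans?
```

Trace:
`record = { ...` → record = {'name': {'x': 31}, 'z': [3, 21, 2]}
`ans = record["name"]["x"] + record["z"][0]` → ans = 34
So ans = 34

Answer: 34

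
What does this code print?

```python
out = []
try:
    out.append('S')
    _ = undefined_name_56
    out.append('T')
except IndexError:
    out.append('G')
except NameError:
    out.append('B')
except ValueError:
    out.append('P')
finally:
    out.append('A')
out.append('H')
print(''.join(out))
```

Execution trace: 'S' (try body) → 'B' (except NameError) → 'A' (finally) → 'H' (after the try/except). Output: SBAH

Answer: SBAH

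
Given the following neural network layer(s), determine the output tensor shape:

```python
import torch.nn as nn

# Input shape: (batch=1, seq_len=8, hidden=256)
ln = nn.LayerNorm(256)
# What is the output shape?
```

Input: (1, 8, 256) -> Output: (1, 8, 256)

Answer: (1, 8, 256)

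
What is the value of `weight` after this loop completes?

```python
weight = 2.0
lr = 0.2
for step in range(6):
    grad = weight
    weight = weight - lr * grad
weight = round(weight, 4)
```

Gradient descent: w = 2.0 * (1 - 0.2)^6
`weight` takes the values: 2.0 → 1.6 → 1.28 → 1.024 → 0.8192 → 0.65536 → 0.524288 → 0.5243

Answer: 0.5243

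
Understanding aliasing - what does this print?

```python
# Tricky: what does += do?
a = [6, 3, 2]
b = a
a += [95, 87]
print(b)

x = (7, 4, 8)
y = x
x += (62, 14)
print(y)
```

Key concept: += behavior differs for mutable vs immutable.
Step by step:
`a = [6, 3, 2]` → a = [6, 3, 2]
`b = a` → b = [6, 3, 2] (same object as a)
`a += [95, 87]` → a = [6, 3, 2, 95, 87] (same object as b); b = [6, 3, 2, 95, 87] (same object as a)
`print(b)` → prints [6, 3, 2, 95, 87]
`x = (7, 4, 8)` → x = (7, 4, 8)
`y = x` → y = (7, 4, 8)
`x += (62, 14)` → x = (7, 4, 8, 62, 14)
`print(y)` → prints (7, 4, 8)

Answer:
[6, 3, 2, 95, 87]
(7, 4, 8)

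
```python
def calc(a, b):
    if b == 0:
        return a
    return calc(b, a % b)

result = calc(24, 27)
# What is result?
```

calc(24, 27) -> calc(27, 24) -> calc(24, 3) -> calc(3, 0) -> 3

Answer: 3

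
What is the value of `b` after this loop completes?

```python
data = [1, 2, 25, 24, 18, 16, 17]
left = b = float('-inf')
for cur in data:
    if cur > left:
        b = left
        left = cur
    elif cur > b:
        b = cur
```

Second largest (with repeats) in [1, 2, 25, 24, 18, 16, 17]
`b` takes the values: -inf → 1 → 2 → 24

Answer: 24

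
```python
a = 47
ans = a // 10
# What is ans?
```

Trace:
`a = 47` → a = 47
`ans = a // 10` → ans = 4
So ans = 4

Answer: 4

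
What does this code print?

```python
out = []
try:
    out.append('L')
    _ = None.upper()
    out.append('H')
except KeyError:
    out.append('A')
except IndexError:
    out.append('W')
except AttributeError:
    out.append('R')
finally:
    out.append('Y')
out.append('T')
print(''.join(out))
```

Execution trace: 'L' (try body) → 'R' (except AttributeError) → 'Y' (finally) → 'T' (after the try/except). Output: LRYT

Answer: LRYT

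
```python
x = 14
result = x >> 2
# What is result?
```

Trace:
`x = 14` → x = 14
`result = x >> 2` → result = 3
So result = 3

Answer: 3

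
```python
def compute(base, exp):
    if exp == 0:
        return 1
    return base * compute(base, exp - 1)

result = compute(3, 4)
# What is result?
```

compute(3, 4) = 3 * 3 * 3 * 3 = 81

Answer: 81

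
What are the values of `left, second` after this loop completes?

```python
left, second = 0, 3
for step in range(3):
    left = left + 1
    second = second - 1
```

left goes 0→3, second goes 3→0
`left, second` takes the values: (0, 3) → (1, 3) → (1, 2) → (2, 2) → (2, 1) → (3, 1) → (3, 0)

Answer: 3, 0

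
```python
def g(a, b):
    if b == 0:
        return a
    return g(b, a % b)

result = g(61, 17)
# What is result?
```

g(61, 17) -> g(17, 10) -> g(10, 7) -> g(7, 3) -> g(3, 1) -> g(1, 0) -> 1

Answer: 1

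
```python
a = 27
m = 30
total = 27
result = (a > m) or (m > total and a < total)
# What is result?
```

Trace:
`a = 27` → a = 27
`m = 30` → m = 30
`total = 27` → total = 27
`result = (a > m) or (m > total and a < total)` → result = False
So result = False

Answer: False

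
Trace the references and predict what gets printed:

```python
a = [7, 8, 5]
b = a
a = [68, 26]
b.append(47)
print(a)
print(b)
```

Key concept: rebinding vs mutation: a is rebound to a new list, b still points at the original.
Step by step:
`a = [7, 8, 5]` → a = [7, 8, 5]
`b = a` → b = [7, 8, 5] (same object as a)
`a = [68, 26]` → a = [68, 26]
`b.append(47)` → b = [7, 8, 5, 47]
`print(a)` → prints [68, 26]
`print(b)` → prints [7, 8, 5, 47]

Answer:
[68, 26]
[7, 8, 5, 47]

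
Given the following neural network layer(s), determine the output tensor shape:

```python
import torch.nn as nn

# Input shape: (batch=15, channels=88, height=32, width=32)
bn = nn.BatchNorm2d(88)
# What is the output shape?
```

Input: (15, 88, 32, 32) -> Output: (15, 88, 32, 32)

Answer: (15, 88, 32, 32)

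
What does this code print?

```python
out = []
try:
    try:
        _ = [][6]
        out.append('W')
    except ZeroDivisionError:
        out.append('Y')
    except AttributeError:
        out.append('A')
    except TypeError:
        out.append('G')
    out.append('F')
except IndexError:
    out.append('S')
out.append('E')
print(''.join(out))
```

Execution trace: 'S' (except IndexError) → 'E' (after the try/except). Output: SE

Answer: SE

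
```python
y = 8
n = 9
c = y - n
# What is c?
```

Trace:
`y = 8` → y = 8
`n = 9` → n = 9
`c = y - n` → c = -1
So c = -1

Answer: -1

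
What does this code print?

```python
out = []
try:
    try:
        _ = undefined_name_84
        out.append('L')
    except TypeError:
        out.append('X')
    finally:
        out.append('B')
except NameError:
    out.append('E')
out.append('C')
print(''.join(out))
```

Execution trace: 'B' (finally) → 'E' (outer except NameError) → 'C' (after the try/except). Output: BEC

Answer: BEC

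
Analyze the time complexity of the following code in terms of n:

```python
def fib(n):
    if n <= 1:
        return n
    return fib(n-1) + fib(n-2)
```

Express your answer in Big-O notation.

This is Recursive Fibonacci (naive). Time complexity: O(2^n).

Answer: O(2^n)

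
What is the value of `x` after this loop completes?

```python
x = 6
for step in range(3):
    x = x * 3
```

Multiply by 3, 3 times: 6 * 3^3 = 162
`x` takes the values: 6 → 18 → 54 → 162

Answer: 162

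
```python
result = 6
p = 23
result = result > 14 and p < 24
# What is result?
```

Trace:
`result = 6` → result = 6
`p = 23` → p = 23
`result = result > 14 and p < 24` → result = False
So result = False

Answer: False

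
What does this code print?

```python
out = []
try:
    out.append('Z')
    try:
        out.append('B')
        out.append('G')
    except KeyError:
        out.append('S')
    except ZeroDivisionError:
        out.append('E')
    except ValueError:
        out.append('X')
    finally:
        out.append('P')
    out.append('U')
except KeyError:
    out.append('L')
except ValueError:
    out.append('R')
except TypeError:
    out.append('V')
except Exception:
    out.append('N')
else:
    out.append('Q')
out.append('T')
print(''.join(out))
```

Execution trace: 'Z' (try body) → 'B' (inner try body) → 'G' (inner try body, no exception) → 'P' (inner finally) → 'U' (try body, no exception) → 'Q' (else) → 'T' (after the try/except). Output: ZBGPUQT

Answer: ZBGPUQT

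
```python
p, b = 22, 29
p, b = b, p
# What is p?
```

Trace:
`p, b = 22, 29` → p = 22; b = 29
`p, b = b, p` → p = 29; b = 22
So p = 29

Answer: 29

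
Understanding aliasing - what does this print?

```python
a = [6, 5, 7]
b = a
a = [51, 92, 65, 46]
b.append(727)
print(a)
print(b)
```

Key concept: rebinding vs mutation: a is rebound to a new list, b still points at the original.
Step by step:
`a = [6, 5, 7]` → a = [6, 5, 7]
`b = a` → b = [6, 5, 7] (same object as a)
`a = [51, 92, 65, 46]` → a = [51, 92, 65, 46]
`b.append(727)` → b = [6, 5, 7, 727]
`print(a)` → prints [51, 92, 65, 46]
`print(b)` → prints [6, 5, 7, 727]

Answer:
[51, 92, 65, 46]
[6, 5, 7, 727]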